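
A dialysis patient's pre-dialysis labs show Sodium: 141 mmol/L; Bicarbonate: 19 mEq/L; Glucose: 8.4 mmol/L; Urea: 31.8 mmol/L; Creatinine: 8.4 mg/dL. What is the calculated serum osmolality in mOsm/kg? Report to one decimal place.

Calculated osmolality = 2·Na + glucose + urea
= 2·141 + 8.4 + 31.8
= 282 + 8.40 + 31.80
= 322.2 mOsm/kg

322.2 mOsm/kg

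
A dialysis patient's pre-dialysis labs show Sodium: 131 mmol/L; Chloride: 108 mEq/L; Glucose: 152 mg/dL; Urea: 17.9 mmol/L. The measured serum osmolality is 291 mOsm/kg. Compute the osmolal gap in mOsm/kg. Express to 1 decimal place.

Calculated osmolality = 2·Na + glucose/18 + urea
= 2·131 + 152/18 + 17.9
= 262 + 8.44 + 17.90
= 288.34 mOsm/kg ≈ 288.3 mOsm/kg
Osmolar gap = measured − calculated = 291 − 288.3 = 2.7 mOsm/kg

2.7 mOsm/kg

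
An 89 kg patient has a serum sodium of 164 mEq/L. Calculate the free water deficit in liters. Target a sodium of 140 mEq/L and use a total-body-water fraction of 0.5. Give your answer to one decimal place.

7.6 L

TBW = 0.5 · 89 = 44.5 L
Free water deficit = TBW · (Na/140 − 1)
= 44.5 · (164/140 − 1)
= 44.5 · 0.1714
= 7.63 L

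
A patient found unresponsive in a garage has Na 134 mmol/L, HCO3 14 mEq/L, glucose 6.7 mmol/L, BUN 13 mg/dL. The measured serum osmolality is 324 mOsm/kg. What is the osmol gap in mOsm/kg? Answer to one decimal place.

Calculated osmolality = 2·Na + glucose + BUN/2.8
= 2·134 + 6.7 + 13/2.8
= 268 + 6.70 + 4.64
= 279.34 mOsm/kg ≈ 279.3 mOsm/kg
Osmolar gap = measured − calculated = 324 − 279.3 = 44.7 mOsm/kg

44.7 mOsm/kg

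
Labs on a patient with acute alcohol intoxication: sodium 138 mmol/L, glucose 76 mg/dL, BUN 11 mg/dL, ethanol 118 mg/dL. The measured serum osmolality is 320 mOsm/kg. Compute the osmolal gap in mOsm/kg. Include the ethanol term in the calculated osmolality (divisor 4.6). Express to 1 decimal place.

10.2 mOsm/kg

Calculated osmolality = 2·Na + glucose/18 + BUN/2.8 + ethanol/4.6
= 2·138 + 76/18 + 11/2.8 + 118/4.6
= 276 + 4.22 + 3.93 + 25.65
= 309.8 mOsm/kg ≈ 309.8 mOsm/kg
Osmolar gap = measured − calculated = 320 − 309.8 = 10.2 mOsm/kg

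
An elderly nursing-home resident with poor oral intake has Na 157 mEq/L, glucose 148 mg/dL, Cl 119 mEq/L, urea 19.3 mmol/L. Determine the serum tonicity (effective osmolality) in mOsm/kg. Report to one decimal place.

Effective osmolality excludes urea (freely permeant across cell membranes):
2·Na + glucose/18
= 2·157 + 148/18
= 314 + 8.22
= 322.22 mOsm/kg

322.2 mOsm/kg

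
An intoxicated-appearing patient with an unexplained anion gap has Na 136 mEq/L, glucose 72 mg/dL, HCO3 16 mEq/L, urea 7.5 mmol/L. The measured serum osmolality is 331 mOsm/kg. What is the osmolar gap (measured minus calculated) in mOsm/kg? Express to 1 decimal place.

47.5 mOsm/kg

Calculated osmolality = 2·Na + glucose/18 + urea
= 2·136 + 72/18 + 7.5
= 272 + 4 + 7.50
= 283.5 mOsm/kg ≈ 283.5 mOsm/kg
Osmolar gap = measured − calculated = 331 − 283.5 = 47.5 mOsm/kg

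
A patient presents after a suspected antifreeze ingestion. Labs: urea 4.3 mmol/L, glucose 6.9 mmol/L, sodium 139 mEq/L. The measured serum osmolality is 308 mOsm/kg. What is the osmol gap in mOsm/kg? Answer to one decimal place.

18.8 mOsm/kg

Calculated osmolality = 2·Na + glucose + urea
= 2·139 + 6.9 + 4.3
= 278 + 6.90 + 4.30
= 289.2 mOsm/kg ≈ 289.2 mOsm/kg
Osmolar gap = measured − calculated = 308 − 289.2 = 18.8 mOsm/kg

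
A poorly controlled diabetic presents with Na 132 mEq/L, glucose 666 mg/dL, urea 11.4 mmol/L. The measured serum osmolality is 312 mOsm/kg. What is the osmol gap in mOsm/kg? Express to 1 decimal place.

-0.4 mOsm/kg

Calculated osmolality = 2·Na + glucose/18 + urea
= 2·132 + 666/18 + 11.4
= 264 + 37 + 11.40
= 312.4 mOsm/kg ≈ 312.4 mOsm/kg
Osmolar gap = measured − calculated = 312 − 312.4 = -0.4 mOsm/kg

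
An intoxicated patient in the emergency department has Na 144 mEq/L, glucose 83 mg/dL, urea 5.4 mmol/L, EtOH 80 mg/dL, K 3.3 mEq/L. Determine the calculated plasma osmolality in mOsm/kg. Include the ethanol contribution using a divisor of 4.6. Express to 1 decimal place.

Calculated osmolality = 2·Na + glucose/18 + urea + ethanol/4.6
= 2·144 + 83/18 + 5.4 + 80/4.6
= 288 + 4.61 + 5.40 + 17.39
= 315.4 mOsm/kg

315.4 mOsm/kg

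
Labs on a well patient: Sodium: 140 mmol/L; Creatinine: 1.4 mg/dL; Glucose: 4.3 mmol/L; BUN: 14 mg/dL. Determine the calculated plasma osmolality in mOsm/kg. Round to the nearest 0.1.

Calculated osmolality = 2·Na + glucose + BUN/2.8
= 2·140 + 4.3 + 14/2.8
= 280 + 4.30 + 5
= 289.3 mOsm/kg

289.3 mOsm/kg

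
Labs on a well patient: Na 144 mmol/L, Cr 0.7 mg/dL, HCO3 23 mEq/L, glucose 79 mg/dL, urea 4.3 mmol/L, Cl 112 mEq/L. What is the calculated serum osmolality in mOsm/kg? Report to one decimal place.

296.7 mOsm/kg

Calculated osmolality = 2·Na + glucose/18 + urea
= 2·144 + 79/18 + 4.3
= 288 + 4.39 + 4.30
= 296.69 mOsm/kg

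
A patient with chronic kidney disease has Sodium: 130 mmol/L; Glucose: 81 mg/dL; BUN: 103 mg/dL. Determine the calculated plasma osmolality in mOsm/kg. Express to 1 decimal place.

301.3 mOsm/kg

Calculated osmolality = 2·Na + glucose/18 + BUN/2.8
= 2·130 + 81/18 + 103/2.8
= 260 + 4.50 + 36.79
= 301.29 mOsm/kg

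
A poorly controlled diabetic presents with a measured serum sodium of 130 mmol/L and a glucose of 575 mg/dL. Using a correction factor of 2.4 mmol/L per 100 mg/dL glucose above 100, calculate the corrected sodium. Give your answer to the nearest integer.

Corrected Na = measured Na + 2.4 · (glucose − 100)/100
= 130 + 2.4 · (575 − 100)/100
= 130 + 11.4
= 141.4 mmol/L

141 mmol/L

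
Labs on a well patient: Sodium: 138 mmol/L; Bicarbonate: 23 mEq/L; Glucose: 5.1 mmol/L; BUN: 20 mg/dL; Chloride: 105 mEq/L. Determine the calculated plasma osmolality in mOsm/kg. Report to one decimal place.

Calculated osmolality = 2·Na + glucose + BUN/2.8
= 2·138 + 5.1 + 20/2.8
= 276 + 5.10 + 7.14
= 288.24 mOsm/kg

288.2 mOsm/kg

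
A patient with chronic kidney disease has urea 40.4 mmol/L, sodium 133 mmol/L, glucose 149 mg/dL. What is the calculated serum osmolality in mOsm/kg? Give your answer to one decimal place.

314.7 mOsm/kg

Calculated osmolality = 2·Na + glucose/18 + urea
= 2·133 + 149/18 + 40.4
= 266 + 8.28 + 40.40
= 314.68 mOsm/kg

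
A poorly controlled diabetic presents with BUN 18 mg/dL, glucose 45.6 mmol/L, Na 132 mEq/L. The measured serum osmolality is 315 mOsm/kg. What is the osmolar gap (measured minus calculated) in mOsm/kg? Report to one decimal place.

-1.0 mOsm/kg

Calculated osmolality = 2·Na + glucose + BUN/2.8
= 2·132 + 45.6 + 18/2.8
= 264 + 45.60 + 6.43
= 316.03 mOsm/kg ≈ 316.0 mOsm/kg
Osmolar gap = measured − calculated = 315 − 316.0 = -1.0 mOsm/kg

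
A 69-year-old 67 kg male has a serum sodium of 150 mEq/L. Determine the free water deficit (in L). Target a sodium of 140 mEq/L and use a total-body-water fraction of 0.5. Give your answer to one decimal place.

TBW = 0.5 · 67 = 33.5 L
Free water deficit = TBW · (Na/140 − 1)
= 33.5 · (150/140 − 1)
= 33.5 · 0.0714
= 2.39 L

2.4 L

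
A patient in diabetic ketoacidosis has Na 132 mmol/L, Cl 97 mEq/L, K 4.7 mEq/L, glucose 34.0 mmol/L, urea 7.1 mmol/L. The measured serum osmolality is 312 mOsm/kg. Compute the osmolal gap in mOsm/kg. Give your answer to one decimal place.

6.9 mOsm/kg

Calculated osmolality = 2·Na + glucose + urea
= 2·132 + 34 + 7.1
= 264 + 34 + 7.10
= 305.1 mOsm/kg ≈ 305.1 mOsm/kg
Osmolar gap = measured − calculated = 312 − 305.1 = 6.9 mOsm/kg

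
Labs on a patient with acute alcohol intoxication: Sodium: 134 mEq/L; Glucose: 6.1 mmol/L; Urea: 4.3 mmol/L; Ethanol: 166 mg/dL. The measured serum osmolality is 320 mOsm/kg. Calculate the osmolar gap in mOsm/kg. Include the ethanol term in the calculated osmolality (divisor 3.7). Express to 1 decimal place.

-3.3 mOsm/kg

Calculated osmolality = 2·Na + glucose + urea + ethanol/3.7
= 2·134 + 6.1 + 4.3 + 166/3.7
= 268 + 6.10 + 4.30 + 44.86
= 323.26 mOsm/kg ≈ 323.3 mOsm/kg
Osmolar gap = measured − calculated = 320 − 323.3 = -3.3 mOsm/kg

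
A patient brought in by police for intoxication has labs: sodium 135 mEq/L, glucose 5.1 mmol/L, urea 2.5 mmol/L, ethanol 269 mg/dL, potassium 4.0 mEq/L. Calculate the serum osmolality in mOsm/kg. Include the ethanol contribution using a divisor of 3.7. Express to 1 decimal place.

Calculated osmolality = 2·Na + glucose + urea + ethanol/3.7
= 2·135 + 5.1 + 2.5 + 269/3.7
= 270 + 5.10 + 2.50 + 72.70
= 350.3 mOsm/kg

350.3 mOsm/kg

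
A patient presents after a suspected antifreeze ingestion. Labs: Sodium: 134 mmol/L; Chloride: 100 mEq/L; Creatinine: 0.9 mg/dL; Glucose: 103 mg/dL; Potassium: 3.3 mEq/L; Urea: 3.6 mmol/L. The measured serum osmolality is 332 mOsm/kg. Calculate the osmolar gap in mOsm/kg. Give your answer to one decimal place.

Calculated osmolality = 2·Na + glucose/18 + urea
= 2·134 + 103/18 + 3.6
= 268 + 5.72 + 3.60
= 277.32 mOsm/kg ≈ 277.3 mOsm/kg
Osmolar gap = measured − calculated = 332 − 277.3 = 54.7 mOsm/kg

54.7 mOsm/kg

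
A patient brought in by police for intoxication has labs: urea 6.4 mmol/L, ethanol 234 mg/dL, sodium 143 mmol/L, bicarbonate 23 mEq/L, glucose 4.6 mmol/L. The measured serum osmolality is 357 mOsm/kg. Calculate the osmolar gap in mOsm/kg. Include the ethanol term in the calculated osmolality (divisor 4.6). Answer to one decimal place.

9.1 mOsm/kg

Calculated osmolality = 2·Na + glucose + urea + ethanol/4.6
= 2·143 + 4.6 + 6.4 + 234/4.6
= 286 + 4.60 + 6.40 + 50.87
= 347.87 mOsm/kg ≈ 347.9 mOsm/kg
Osmolar gap = measured − calculated = 357 − 347.9 = 9.1 mOsm/kg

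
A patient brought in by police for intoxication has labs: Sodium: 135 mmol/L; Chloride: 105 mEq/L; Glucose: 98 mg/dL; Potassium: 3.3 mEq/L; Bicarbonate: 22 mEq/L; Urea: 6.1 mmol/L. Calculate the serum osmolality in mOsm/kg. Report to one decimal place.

Calculated osmolality = 2·Na + glucose/18 + urea
= 2·135 + 98/18 + 6.1
= 270 + 5.44 + 6.10
= 281.54 mOsm/kg

281.5 mOsm/kg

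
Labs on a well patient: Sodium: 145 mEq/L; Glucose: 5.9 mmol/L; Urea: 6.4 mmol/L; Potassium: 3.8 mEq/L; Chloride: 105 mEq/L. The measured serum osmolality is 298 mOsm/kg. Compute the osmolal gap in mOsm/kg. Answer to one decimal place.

-4.3 mOsm/kg

Calculated osmolality = 2·Na + glucose + urea
= 2·145 + 5.9 + 6.4
= 290 + 5.90 + 6.40
= 302.3 mOsm/kg ≈ 302.3 mOsm/kg
Osmolar gap = measured − calculated = 298 − 302.3 = -4.3 mOsm/kg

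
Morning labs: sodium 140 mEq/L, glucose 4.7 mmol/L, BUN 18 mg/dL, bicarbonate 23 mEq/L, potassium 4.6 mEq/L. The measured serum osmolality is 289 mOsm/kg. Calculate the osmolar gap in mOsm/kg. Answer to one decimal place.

Calculated osmolality = 2·Na + glucose + BUN/2.8
= 2·140 + 4.7 + 18/2.8
= 280 + 4.70 + 6.43
= 291.13 mOsm/kg ≈ 291.1 mOsm/kg
Osmolar gap = measured − calculated = 289 − 291.1 = -2.1 mOsm/kg

-2.1 mOsm/kg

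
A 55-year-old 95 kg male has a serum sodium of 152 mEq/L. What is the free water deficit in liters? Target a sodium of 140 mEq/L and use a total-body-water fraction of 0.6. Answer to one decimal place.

TBW = 0.6 · 95 = 57 L
Free water deficit = TBW · (Na/140 − 1)
= 57 · (152/140 − 1)
= 57 · 0.0857
= 4.88 L

4.9 L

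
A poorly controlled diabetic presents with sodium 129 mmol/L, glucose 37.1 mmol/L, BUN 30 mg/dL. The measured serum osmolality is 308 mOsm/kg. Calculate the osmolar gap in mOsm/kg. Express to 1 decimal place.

Calculated osmolality = 2·Na + glucose + BUN/2.8
= 2·129 + 37.1 + 30/2.8
= 258 + 37.10 + 10.71
= 305.81 mOsm/kg ≈ 305.8 mOsm/kg
Osmolar gap = measured − calculated = 308 − 305.8 = 2.2 mOsm/kg

2.2 mOsm/kg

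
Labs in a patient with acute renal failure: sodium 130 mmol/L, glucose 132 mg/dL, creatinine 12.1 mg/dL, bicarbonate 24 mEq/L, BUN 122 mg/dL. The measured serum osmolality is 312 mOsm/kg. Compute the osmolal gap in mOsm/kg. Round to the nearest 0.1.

Calculated osmolality = 2·Na + glucose/18 + BUN/2.8
= 2·130 + 132/18 + 122/2.8
= 260 + 7.33 + 43.57
= 310.9 mOsm/kg ≈ 310.9 mOsm/kg
Osmolar gap = measured − calculated = 312 − 310.9 = 1.1 mOsm/kg

1.1 mOsm/kg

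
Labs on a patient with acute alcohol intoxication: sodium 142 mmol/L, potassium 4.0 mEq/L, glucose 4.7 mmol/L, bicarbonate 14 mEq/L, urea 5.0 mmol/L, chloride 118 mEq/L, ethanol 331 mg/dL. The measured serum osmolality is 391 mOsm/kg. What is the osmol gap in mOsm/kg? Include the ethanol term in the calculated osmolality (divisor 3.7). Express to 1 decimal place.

Calculated osmolality = 2·Na + glucose + urea + ethanol/3.7
= 2·142 + 4.7 + 5 + 331/3.7
= 284 + 4.70 + 5 + 89.46
= 383.16 mOsm/kg ≈ 383.2 mOsm/kg
Osmolar gap = measured − calculated = 391 − 383.2 = 7.8 mOsm/kg

7.8 mOsm/kg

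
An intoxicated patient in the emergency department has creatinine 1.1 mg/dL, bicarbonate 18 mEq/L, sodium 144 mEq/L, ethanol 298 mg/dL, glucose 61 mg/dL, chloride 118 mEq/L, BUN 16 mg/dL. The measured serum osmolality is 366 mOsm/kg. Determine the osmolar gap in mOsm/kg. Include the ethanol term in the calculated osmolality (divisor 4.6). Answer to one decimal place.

Calculated osmolality = 2·Na + glucose/18 + BUN/2.8 + ethanol/4.6
= 2·144 + 61/18 + 16/2.8 + 298/4.6
= 288 + 3.39 + 5.71 + 64.78
= 361.88 mOsm/kg ≈ 361.9 mOsm/kg
Osmolar gap = measured − calculated = 366 − 361.9 = 4.1 mOsm/kg

4.1 mOsm/kg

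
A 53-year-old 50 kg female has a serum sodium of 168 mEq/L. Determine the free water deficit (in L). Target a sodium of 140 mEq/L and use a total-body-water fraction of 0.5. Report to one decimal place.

5.0 L

TBW = 0.5 · 50 = 25 L
Free water deficit = TBW · (Na/140 − 1)
= 25 · (168/140 − 1)
= 25 · 0.2
= 5 L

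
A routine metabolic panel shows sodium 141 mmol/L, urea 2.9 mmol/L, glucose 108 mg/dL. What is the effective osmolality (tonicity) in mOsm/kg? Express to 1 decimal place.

288.0 mOsm/kg

Effective osmolality excludes urea (freely permeant across cell membranes):
2·Na + glucose/18
= 2·141 + 108/18
= 282 + 6
= 288 mOsm/kg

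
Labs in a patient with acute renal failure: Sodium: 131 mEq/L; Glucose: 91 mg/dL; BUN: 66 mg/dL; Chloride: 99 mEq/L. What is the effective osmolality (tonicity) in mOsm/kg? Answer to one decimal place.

267.1 mOsm/kg

Effective osmolality excludes urea (freely permeant across cell membranes):
2·Na + glucose/18
= 2·131 + 91/18
= 262 + 5.06
= 267.06 mOsm/kg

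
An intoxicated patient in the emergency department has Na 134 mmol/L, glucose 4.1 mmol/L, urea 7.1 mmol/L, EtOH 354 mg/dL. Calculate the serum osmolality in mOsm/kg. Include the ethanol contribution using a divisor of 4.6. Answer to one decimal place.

356.2 mOsm/kg

Calculated osmolality = 2·Na + glucose + urea + ethanol/4.6
= 2·134 + 4.1 + 7.1 + 354/4.6
= 268 + 4.10 + 7.10 + 76.96
= 356.16 mOsm/kg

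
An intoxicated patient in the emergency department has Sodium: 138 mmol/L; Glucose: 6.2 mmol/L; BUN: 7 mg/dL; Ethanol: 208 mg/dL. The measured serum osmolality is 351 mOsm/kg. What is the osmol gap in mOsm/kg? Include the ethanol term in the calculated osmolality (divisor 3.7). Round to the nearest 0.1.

Calculated osmolality = 2·Na + glucose + BUN/2.8 + ethanol/3.7
= 2·138 + 6.2 + 7/2.8 + 208/3.7
= 276 + 6.20 + 2.50 + 56.22
= 340.92 mOsm/kg ≈ 340.9 mOsm/kg
Osmolar gap = measured − calculated = 351 − 340.9 = 10.1 mOsm/kg

10.1 mOsm/kg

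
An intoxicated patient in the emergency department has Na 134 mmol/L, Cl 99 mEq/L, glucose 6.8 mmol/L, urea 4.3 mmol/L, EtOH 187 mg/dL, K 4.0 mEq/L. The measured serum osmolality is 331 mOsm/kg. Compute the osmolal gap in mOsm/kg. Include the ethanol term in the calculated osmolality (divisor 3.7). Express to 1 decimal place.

Calculated osmolality = 2·Na + glucose + urea + ethanol/3.7
= 2·134 + 6.8 + 4.3 + 187/3.7
= 268 + 6.80 + 4.30 + 50.54
= 329.64 mOsm/kg ≈ 329.6 mOsm/kg
Osmolar gap = measured − calculated = 331 − 329.6 = 1.4 mOsm/kg

1.4 mOsm/kg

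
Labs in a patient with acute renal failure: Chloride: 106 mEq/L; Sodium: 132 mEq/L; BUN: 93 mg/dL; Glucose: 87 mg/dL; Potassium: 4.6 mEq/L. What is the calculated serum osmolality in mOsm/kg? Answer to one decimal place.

302.0 mOsm/kg

Calculated osmolality = 2·Na + glucose/18 + BUN/2.8
= 2·132 + 87/18 + 93/2.8
= 264 + 4.83 + 33.21
= 302.04 mOsm/kg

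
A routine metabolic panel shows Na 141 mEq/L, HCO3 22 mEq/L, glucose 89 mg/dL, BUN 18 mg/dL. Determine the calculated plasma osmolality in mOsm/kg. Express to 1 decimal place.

293.4 mOsm/kg

Calculated osmolality = 2·Na + glucose/18 + BUN/2.8
= 2·141 + 89/18 + 18/2.8
= 282 + 4.94 + 6.43
= 293.37 mOsm/kg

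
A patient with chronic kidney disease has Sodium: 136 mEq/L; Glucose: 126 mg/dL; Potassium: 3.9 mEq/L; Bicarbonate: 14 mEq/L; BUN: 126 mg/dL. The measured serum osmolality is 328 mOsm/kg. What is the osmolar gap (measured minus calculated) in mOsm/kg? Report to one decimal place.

Calculated osmolality = 2·Na + glucose/18 + BUN/2.8
= 2·136 + 126/18 + 126/2.8
= 272 + 7 + 45
= 324 mOsm/kg ≈ 324.0 mOsm/kg
Osmolar gap = measured − calculated = 328 − 324.0 = 4.0 mOsm/kg

4.0 mOsm/kg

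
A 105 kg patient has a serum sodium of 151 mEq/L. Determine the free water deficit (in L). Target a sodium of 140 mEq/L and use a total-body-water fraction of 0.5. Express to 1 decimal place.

TBW = 0.5 · 105 = 52.5 L
Free water deficit = TBW · (Na/140 − 1)
= 52.5 · (151/140 − 1)
= 52.5 · 0.0786
= 4.13 L

4.1 L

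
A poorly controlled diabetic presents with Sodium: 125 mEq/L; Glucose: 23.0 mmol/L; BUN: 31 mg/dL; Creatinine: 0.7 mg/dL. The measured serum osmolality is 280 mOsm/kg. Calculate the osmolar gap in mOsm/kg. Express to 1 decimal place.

-4.1 mOsm/kg

Calculated osmolality = 2·Na + glucose + BUN/2.8
= 2·125 + 23 + 31/2.8
= 250 + 23 + 11.07
= 284.07 mOsm/kg ≈ 284.1 mOsm/kg
Osmolar gap = measured − calculated = 280 − 284.1 = -4.1 mOsm/kg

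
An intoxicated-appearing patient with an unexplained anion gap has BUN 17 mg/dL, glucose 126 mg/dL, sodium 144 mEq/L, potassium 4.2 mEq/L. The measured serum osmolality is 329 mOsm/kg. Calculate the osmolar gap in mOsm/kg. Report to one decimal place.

Calculated osmolality = 2·Na + glucose/18 + BUN/2.8
= 2·144 + 126/18 + 17/2.8
= 288 + 7 + 6.07
= 301.07 mOsm/kg ≈ 301.1 mOsm/kg
Osmolar gap = measured − calculated = 329 − 301.1 = 27.9 mOsm/kg

27.9 mOsm/kg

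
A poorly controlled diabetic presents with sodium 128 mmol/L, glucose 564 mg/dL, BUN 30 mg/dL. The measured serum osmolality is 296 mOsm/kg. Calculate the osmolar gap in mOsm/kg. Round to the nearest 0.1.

-2.0 mOsm/kg

Calculated osmolality = 2·Na + glucose/18 + BUN/2.8
= 2·128 + 564/18 + 30/2.8
= 256 + 31.33 + 10.71
= 298.04 mOsm/kg ≈ 298.0 mOsm/kg
Osmolar gap = measured − calculated = 296 − 298.0 = -2.0 mOsm/kg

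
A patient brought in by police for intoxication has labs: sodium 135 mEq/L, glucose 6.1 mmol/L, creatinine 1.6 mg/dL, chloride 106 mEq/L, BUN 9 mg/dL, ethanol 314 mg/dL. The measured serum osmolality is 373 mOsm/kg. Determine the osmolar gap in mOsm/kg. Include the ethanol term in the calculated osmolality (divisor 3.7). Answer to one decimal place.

Calculated osmolality = 2·Na + glucose + BUN/2.8 + ethanol/3.7
= 2·135 + 6.1 + 9/2.8 + 314/3.7
= 270 + 6.10 + 3.21 + 84.86
= 364.17 mOsm/kg ≈ 364.2 mOsm/kg
Osmolar gap = measured − calculated = 373 − 364.2 = 8.8 mOsm/kg

8.8 mOsm/kg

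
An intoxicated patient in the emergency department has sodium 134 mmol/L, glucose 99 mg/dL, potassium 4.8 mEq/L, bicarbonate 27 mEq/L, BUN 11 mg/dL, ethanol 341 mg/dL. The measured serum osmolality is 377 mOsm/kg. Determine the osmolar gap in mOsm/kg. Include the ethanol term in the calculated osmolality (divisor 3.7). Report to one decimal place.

Calculated osmolality = 2·Na + glucose/18 + BUN/2.8 + ethanol/3.7
= 2·134 + 99/18 + 11/2.8 + 341/3.7
= 268 + 5.50 + 3.93 + 92.16
= 369.59 mOsm/kg ≈ 369.6 mOsm/kg
Osmolar gap = measured − calculated = 377 − 369.6 = 7.4 mOsm/kg

7.4 mOsm/kg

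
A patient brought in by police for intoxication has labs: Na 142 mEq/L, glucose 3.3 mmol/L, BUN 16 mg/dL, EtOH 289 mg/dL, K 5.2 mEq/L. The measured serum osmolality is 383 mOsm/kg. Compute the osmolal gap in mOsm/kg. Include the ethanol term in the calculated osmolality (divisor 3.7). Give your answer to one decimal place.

Calculated osmolality = 2·Na + glucose + BUN/2.8 + ethanol/3.7
= 2·142 + 3.3 + 16/2.8 + 289/3.7
= 284 + 3.30 + 5.71 + 78.11
= 371.12 mOsm/kg ≈ 371.1 mOsm/kg
Osmolar gap = measured − calculated = 383 − 371.1 = 11.9 mOsm/kg

11.9 mOsm/kg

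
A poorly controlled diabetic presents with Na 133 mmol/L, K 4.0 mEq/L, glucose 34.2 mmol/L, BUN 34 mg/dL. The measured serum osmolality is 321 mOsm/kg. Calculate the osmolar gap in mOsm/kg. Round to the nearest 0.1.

8.7 mOsm/kg

Calculated osmolality = 2·Na + glucose + BUN/2.8
= 2·133 + 34.2 + 34/2.8
= 266 + 34.20 + 12.14
= 312.34 mOsm/kg ≈ 312.3 mOsm/kg
Osmolar gap = measured − calculated = 321 − 312.3 = 8.7 mOsm/kg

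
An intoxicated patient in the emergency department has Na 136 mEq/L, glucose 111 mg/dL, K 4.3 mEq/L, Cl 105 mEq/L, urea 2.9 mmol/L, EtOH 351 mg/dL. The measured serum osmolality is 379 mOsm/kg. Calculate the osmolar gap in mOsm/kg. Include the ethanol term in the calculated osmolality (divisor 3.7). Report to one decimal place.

Calculated osmolality = 2·Na + glucose/18 + urea + ethanol/3.7
= 2·136 + 111/18 + 2.9 + 351/3.7
= 272 + 6.17 + 2.90 + 94.86
= 375.93 mOsm/kg ≈ 375.9 mOsm/kg
Osmolar gap = measured − calculated = 379 − 375.9 = 3.1 mOsm/kg

3.1 mOsm/kg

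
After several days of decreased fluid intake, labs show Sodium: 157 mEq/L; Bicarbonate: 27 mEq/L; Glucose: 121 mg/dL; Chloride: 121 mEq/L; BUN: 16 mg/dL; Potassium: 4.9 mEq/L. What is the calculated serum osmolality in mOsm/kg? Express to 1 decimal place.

Calculated osmolality = 2·Na + glucose/18 + BUN/2.8
= 2·157 + 121/18 + 16/2.8
= 314 + 6.72 + 5.71
= 326.43 mOsm/kg

326.4 mOsm/kg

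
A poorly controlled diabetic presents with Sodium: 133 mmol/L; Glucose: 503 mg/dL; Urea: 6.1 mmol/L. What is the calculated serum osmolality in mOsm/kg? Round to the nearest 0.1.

Calculated osmolality = 2·Na + glucose/18 + urea
= 2·133 + 503/18 + 6.1
= 266 + 27.94 + 6.10
= 300.04 mOsm/kg

300.0 mOsm/kg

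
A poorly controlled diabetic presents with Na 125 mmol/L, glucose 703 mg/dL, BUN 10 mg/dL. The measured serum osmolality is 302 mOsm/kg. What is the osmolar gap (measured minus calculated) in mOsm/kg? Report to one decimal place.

Calculated osmolality = 2·Na + glucose/18 + BUN/2.8
= 2·125 + 703/18 + 10/2.8
= 250 + 39.06 + 3.57
= 292.63 mOsm/kg ≈ 292.6 mOsm/kg
Osmolar gap = measured − calculated = 302 − 292.6 = 9.4 mOsm/kg

9.4 mOsm/kg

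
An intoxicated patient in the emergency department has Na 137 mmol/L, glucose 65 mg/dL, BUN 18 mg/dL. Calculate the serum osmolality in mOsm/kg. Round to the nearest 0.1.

284.0 mOsm/kg

Calculated osmolality = 2·Na + glucose/18 + BUN/2.8
= 2·137 + 65/18 + 18/2.8
= 274 + 3.61 + 6.43
= 284.04 mOsm/kg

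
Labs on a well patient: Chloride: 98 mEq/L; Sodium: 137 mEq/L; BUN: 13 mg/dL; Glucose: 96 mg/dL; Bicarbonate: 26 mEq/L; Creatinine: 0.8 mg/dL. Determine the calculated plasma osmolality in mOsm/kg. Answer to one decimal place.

284.0 mOsm/kg

Calculated osmolality = 2·Na + glucose/18 + BUN/2.8
= 2·137 + 96/18 + 13/2.8
= 274 + 5.33 + 4.64
= 283.97 mOsm/kg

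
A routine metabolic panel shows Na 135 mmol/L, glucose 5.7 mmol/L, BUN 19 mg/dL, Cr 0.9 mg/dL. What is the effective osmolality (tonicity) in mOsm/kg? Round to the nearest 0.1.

275.7 mOsm/kg

Effective osmolality excludes urea (freely permeant across cell membranes):
2·Na + glucose
= 2·135 + 5.7
= 270 + 5.7
= 275.7 mOsm/kg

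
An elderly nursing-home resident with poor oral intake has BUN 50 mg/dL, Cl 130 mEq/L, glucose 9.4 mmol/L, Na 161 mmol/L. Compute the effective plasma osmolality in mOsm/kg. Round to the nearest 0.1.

331.4 mOsm/kg

Effective osmolality excludes urea (freely permeant across cell membranes):
2·Na + glucose
= 2·161 + 9.4
= 322 + 9.4
= 331.4 mOsm/kg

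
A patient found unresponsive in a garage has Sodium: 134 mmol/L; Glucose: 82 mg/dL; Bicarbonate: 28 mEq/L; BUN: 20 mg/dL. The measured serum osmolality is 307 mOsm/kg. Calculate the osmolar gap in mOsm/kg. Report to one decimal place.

27.3 mOsm/kg

Calculated osmolality = 2·Na + glucose/18 + BUN/2.8
= 2·134 + 82/18 + 20/2.8
= 268 + 4.56 + 7.14
= 279.7 mOsm/kg ≈ 279.7 mOsm/kg
Osmolar gap = measured − calculated = 307 − 279.7 = 27.3 mOsm/kg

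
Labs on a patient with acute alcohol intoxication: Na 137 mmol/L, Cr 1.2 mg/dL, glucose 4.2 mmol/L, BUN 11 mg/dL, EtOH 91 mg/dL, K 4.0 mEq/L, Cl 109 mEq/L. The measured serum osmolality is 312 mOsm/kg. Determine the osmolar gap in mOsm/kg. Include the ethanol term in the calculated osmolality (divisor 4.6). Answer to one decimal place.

10.1 mOsm/kg

Calculated osmolality = 2·Na + glucose + BUN/2.8 + ethanol/4.6
= 2·137 + 4.2 + 11/2.8 + 91/4.6
= 274 + 4.20 + 3.93 + 19.78
= 301.91 mOsm/kg ≈ 301.9 mOsm/kg
Osmolar gap = measured − calculated = 312 − 301.9 = 10.1 mOsm/kg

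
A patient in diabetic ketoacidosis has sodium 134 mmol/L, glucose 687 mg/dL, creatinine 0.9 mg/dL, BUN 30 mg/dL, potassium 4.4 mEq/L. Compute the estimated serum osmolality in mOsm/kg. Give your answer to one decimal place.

316.9 mOsm/kg

Calculated osmolality = 2·Na + glucose/18 + BUN/2.8
= 2·134 + 687/18 + 30/2.8
= 268 + 38.17 + 10.71
= 316.88 mOsm/kg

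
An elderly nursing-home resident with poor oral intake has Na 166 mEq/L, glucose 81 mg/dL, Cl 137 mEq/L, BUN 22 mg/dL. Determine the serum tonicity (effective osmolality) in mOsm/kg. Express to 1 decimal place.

Effective osmolality excludes urea (freely permeant across cell membranes):
2·Na + glucose/18
= 2·166 + 81/18
= 332 + 4.5
= 336.5 mOsm/kg

336.5 mOsm/kg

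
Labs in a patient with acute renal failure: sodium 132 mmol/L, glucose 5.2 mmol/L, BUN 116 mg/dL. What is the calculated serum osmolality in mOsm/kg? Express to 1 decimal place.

310.6 mOsm/kg

Calculated osmolality = 2·Na + glucose + BUN/2.8
= 2·132 + 5.2 + 116/2.8
= 264 + 5.20 + 41.43
= 310.63 mOsm/kg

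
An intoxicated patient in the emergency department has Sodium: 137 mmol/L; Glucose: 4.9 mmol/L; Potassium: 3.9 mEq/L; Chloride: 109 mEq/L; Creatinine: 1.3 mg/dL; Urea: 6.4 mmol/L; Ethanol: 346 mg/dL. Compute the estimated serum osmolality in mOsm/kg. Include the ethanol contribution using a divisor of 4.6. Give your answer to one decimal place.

Calculated osmolality = 2·Na + glucose + urea + ethanol/4.6
= 2·137 + 4.9 + 6.4 + 346/4.6
= 274 + 4.90 + 6.40 + 75.22
= 360.52 mOsm/kg

360.5 mOsm/kg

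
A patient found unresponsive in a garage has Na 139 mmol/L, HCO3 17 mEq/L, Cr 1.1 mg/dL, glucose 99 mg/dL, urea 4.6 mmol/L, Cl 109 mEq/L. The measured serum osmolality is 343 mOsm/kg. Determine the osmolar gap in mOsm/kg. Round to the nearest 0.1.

Calculated osmolality = 2·Na + glucose/18 + urea
= 2·139 + 99/18 + 4.6
= 278 + 5.50 + 4.60
= 288.1 mOsm/kg ≈ 288.1 mOsm/kg
Osmolar gap = measured − calculated = 343 − 288.1 = 54.9 mOsm/kg

54.9 mOsm/kg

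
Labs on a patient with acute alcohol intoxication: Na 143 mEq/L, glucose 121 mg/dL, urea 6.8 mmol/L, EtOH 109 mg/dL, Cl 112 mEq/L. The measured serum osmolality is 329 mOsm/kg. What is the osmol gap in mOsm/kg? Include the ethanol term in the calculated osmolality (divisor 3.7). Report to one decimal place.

0.0 mOsm/kg

Calculated osmolality = 2·Na + glucose/18 + urea + ethanol/3.7
= 2·143 + 121/18 + 6.8 + 109/3.7
= 286 + 6.72 + 6.80 + 29.46
= 328.98 mOsm/kg ≈ 329.0 mOsm/kg
Osmolar gap = measured − calculated = 329 − 329.0 = 0.0 mOsm/kg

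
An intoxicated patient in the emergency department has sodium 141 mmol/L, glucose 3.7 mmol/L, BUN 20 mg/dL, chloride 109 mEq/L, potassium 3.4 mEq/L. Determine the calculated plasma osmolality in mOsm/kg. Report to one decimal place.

Calculated osmolality = 2·Na + glucose + BUN/2.8
= 2·141 + 3.7 + 20/2.8
= 282 + 3.70 + 7.14
= 292.84 mOsm/kg

292.8 mOsm/kg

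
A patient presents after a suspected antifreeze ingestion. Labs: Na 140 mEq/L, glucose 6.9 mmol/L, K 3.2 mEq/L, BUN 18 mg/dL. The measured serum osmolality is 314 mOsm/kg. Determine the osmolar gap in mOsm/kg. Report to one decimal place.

20.7 mOsm/kg

Calculated osmolality = 2·Na + glucose + BUN/2.8
= 2·140 + 6.9 + 18/2.8
= 280 + 6.90 + 6.43
= 293.33 mOsm/kg ≈ 293.3 mOsm/kg
Osmolar gap = measured − calculated = 314 − 293.3 = 20.7 mOsm/kg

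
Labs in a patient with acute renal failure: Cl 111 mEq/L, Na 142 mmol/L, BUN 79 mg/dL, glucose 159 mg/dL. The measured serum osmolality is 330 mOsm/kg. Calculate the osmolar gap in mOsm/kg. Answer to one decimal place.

Calculated osmolality = 2·Na + glucose/18 + BUN/2.8
= 2·142 + 159/18 + 79/2.8
= 284 + 8.83 + 28.21
= 321.04 mOsm/kg ≈ 321.0 mOsm/kg
Osmolar gap = measured − calculated = 330 − 321.0 = 9.0 mOsm/kg

9.0 mOsm/kg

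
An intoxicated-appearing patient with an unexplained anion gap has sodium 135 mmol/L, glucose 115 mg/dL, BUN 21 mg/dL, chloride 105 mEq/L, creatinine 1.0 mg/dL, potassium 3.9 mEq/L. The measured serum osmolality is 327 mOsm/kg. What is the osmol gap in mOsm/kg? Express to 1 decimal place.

43.1 mOsm/kg

Calculated osmolality = 2·Na + glucose/18 + BUN/2.8
= 2·135 + 115/18 + 21/2.8
= 270 + 6.39 + 7.50
= 283.89 mOsm/kg ≈ 283.9 mOsm/kg
Osmolar gap = measured − calculated = 327 − 283.9 = 43.1 mOsm/kg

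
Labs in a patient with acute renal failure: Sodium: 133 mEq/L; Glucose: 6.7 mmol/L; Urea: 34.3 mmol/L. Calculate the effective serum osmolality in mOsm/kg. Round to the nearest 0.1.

Effective osmolality excludes urea (freely permeant across cell membranes):
2·Na + glucose
= 2·133 + 6.7
= 266 + 6.7
= 272.7 mOsm/kg

272.7 mOsm/kg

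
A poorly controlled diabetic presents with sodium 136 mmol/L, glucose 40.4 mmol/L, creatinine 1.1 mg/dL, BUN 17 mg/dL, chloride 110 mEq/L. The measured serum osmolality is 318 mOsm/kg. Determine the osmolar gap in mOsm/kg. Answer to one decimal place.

Calculated osmolality = 2·Na + glucose + BUN/2.8
= 2·136 + 40.4 + 17/2.8
= 272 + 40.40 + 6.07
= 318.47 mOsm/kg ≈ 318.5 mOsm/kg
Osmolar gap = measured − calculated = 318 − 318.5 = -0.5 mOsm/kg

-0.5 mOsm/kg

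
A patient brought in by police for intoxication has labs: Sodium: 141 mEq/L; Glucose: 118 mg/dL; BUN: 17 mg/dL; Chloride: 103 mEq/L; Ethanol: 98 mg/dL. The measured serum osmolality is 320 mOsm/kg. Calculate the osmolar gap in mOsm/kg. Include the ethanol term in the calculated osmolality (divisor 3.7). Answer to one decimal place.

Calculated osmolality = 2·Na + glucose/18 + BUN/2.8 + ethanol/3.7
= 2·141 + 118/18 + 17/2.8 + 98/3.7
= 282 + 6.56 + 6.07 + 26.49
= 321.12 mOsm/kg ≈ 321.1 mOsm/kg
Osmolar gap = measured − calculated = 320 − 321.1 = -1.1 mOsm/kg

-1.1 mOsm/kg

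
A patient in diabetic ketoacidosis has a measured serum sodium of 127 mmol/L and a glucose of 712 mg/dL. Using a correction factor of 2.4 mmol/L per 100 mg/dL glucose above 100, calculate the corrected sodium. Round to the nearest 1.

142 mmol/L

Corrected Na = measured Na + 2.4 · (glucose − 100)/100
= 127 + 2.4 · (712 − 100)/100
= 127 + 14.7
= 141.7 mmol/L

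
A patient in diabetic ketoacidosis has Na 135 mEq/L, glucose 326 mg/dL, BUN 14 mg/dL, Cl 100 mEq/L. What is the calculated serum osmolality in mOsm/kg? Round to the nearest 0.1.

293.1 mOsm/kg

Calculated osmolality = 2·Na + glucose/18 + BUN/2.8
= 2·135 + 326/18 + 14/2.8
= 270 + 18.11 + 5
= 293.11 mOsm/kg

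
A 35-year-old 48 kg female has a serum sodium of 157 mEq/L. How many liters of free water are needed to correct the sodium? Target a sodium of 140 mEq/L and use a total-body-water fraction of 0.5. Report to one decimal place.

2.9 L

TBW = 0.5 · 48 = 24 L
Free water deficit = TBW · (Na/140 − 1)
= 24 · (157/140 − 1)
= 24 · 0.1214
= 2.91 L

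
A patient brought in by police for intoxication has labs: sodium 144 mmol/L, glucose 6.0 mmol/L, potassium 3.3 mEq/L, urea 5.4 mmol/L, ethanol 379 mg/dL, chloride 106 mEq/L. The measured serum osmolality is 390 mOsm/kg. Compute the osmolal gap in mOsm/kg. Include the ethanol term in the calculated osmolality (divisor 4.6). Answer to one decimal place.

Calculated osmolality = 2·Na + glucose + urea + ethanol/4.6
= 2·144 + 6 + 5.4 + 379/4.6
= 288 + 6 + 5.40 + 82.39
= 381.79 mOsm/kg ≈ 381.8 mOsm/kg
Osmolar gap = measured − calculated = 390 − 381.8 = 8.2 mOsm/kg

8.2 mOsm/kg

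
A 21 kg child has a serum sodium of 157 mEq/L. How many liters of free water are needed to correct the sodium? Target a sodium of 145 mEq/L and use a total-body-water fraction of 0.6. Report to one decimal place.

TBW = 0.6 · 21 = 12.6 L
Free water deficit = TBW · (Na/145 − 1)
= 12.6 · (157/145 − 1)
= 12.6 · 0.0828
= 1.04 L

1.0 L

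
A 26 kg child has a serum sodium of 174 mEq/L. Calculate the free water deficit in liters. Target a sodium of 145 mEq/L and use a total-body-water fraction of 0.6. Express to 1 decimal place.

3.1 L

TBW = 0.6 · 26 = 15.6 L
Free water deficit = TBW · (Na/145 − 1)
= 15.6 · (174/145 − 1)
= 15.6 · 0.2
= 3.12 L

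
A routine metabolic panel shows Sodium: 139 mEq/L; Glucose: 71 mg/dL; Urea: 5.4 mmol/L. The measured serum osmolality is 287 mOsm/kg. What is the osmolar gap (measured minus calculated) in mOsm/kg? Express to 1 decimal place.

Calculated osmolality = 2·Na + glucose/18 + urea
= 2·139 + 71/18 + 5.4
= 278 + 3.94 + 5.40
= 287.34 mOsm/kg ≈ 287.3 mOsm/kg
Osmolar gap = measured − calculated = 287 − 287.3 = -0.3 mOsm/kg

-0.3 mOsm/kg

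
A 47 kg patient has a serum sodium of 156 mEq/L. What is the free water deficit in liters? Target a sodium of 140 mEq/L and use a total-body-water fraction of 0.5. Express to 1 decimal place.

2.7 L

TBW = 0.5 · 47 = 23.5 L
Free water deficit = TBW · (Na/140 − 1)
= 23.5 · (156/140 − 1)
= 23.5 · 0.1143
= 2.69 L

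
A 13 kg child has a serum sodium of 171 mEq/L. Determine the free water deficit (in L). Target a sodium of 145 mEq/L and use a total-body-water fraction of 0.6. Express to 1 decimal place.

TBW = 0.6 · 13 = 7.8 L
Free water deficit = TBW · (Na/145 − 1)
= 7.8 · (171/145 − 1)
= 7.8 · 0.1793
= 1.4 L

1.4 L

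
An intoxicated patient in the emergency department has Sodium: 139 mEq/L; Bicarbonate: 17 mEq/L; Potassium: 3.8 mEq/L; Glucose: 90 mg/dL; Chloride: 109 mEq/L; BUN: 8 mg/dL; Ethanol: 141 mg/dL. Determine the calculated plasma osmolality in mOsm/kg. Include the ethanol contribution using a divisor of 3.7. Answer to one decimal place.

Calculated osmolality = 2·Na + glucose/18 + BUN/2.8 + ethanol/3.7
= 2·139 + 90/18 + 8/2.8 + 141/3.7
= 278 + 5 + 2.86 + 38.11
= 323.97 mOsm/kg

324.0 mOsm/kg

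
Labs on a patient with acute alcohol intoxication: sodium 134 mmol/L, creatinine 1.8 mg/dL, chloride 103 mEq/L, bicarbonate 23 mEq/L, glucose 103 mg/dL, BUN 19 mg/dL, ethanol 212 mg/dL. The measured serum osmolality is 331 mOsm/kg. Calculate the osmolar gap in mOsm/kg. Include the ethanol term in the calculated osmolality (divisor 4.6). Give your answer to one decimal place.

Calculated osmolality = 2·Na + glucose/18 + BUN/2.8 + ethanol/4.6
= 2·134 + 103/18 + 19/2.8 + 212/4.6
= 268 + 5.72 + 6.79 + 46.09
= 326.6 mOsm/kg ≈ 326.6 mOsm/kg
Osmolar gap = measured − calculated = 331 − 326.6 = 4.4 mOsm/kg

4.4 mOsm/kg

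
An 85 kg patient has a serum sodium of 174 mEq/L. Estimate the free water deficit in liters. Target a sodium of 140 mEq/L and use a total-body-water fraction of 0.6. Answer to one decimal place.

TBW = 0.6 · 85 = 51 L
Free water deficit = TBW · (Na/140 − 1)
= 51 · (174/140 − 1)
= 51 · 0.2429
= 12.39 L

12.4 L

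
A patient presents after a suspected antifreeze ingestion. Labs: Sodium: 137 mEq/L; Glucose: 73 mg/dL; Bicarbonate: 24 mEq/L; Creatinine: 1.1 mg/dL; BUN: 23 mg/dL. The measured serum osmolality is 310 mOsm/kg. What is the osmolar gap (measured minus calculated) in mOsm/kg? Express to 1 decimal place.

23.7 mOsm/kg

Calculated osmolality = 2·Na + glucose/18 + BUN/2.8
= 2·137 + 73/18 + 23/2.8
= 274 + 4.06 + 8.21
= 286.27 mOsm/kg ≈ 286.3 mOsm/kg
Osmolar gap = measured − calculated = 310 − 286.3 = 23.7 mOsm/kg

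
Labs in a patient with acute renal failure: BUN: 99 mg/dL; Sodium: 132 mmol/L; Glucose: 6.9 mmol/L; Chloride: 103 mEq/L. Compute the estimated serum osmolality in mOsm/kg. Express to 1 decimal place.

Calculated osmolality = 2·Na + glucose + BUN/2.8
= 2·132 + 6.9 + 99/2.8
= 264 + 6.90 + 35.36
= 306.26 mOsm/kg

306.3 mOsm/kg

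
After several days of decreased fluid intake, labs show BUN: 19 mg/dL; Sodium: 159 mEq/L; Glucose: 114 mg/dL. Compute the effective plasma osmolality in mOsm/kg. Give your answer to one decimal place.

Effective osmolality excludes urea (freely permeant across cell membranes):
2·Na + glucose/18
= 2·159 + 114/18
= 318 + 6.33
= 324.33 mOsm/kg

324.3 mOsm/kg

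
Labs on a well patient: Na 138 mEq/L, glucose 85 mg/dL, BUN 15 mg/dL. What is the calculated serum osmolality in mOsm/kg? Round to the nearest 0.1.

Calculated osmolality = 2·Na + glucose/18 + BUN/2.8
= 2·138 + 85/18 + 15/2.8
= 276 + 4.72 + 5.36
= 286.08 mOsm/kg

286.1 mOsm/kg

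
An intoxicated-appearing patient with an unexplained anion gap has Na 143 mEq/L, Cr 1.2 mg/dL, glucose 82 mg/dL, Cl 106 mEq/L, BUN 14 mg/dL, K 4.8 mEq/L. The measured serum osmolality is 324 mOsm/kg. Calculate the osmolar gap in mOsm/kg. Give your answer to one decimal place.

Calculated osmolality = 2·Na + glucose/18 + BUN/2.8
= 2·143 + 82/18 + 14/2.8
= 286 + 4.56 + 5
= 295.56 mOsm/kg ≈ 295.6 mOsm/kg
Osmolar gap = measured − calculated = 324 − 295.6 = 28.4 mOsm/kg

28.4 mOsm/kg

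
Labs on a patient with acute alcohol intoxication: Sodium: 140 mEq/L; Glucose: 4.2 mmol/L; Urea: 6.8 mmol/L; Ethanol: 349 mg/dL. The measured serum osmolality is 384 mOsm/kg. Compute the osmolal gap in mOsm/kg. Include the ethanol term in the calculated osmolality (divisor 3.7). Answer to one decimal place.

-1.3 mOsm/kg

Calculated osmolality = 2·Na + glucose + urea + ethanol/3.7
= 2·140 + 4.2 + 6.8 + 349/3.7
= 280 + 4.20 + 6.80 + 94.32
= 385.32 mOsm/kg ≈ 385.3 mOsm/kg
Osmolar gap = measured − calculated = 384 − 385.3 = -1.3 mOsm/kg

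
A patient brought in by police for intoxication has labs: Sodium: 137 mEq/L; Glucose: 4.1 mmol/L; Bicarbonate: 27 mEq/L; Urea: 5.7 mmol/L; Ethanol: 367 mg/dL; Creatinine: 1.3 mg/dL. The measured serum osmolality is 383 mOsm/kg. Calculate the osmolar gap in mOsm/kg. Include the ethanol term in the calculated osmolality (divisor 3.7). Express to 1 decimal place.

Calculated osmolality = 2·Na + glucose + urea + ethanol/3.7
= 2·137 + 4.1 + 5.7 + 367/3.7
= 274 + 4.10 + 5.70 + 99.19
= 382.99 mOsm/kg ≈ 383.0 mOsm/kg
Osmolar gap = measured − calculated = 383 − 383.0 = 0.0 mOsm/kg

0.0 mOsm/kg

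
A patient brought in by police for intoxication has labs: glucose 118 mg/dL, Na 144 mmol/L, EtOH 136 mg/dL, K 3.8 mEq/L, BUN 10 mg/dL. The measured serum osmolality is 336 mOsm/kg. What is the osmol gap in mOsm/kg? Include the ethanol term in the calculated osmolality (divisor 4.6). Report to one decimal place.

8.3 mOsm/kg

Calculated osmolality = 2·Na + glucose/18 + BUN/2.8 + ethanol/4.6
= 2·144 + 118/18 + 10/2.8 + 136/4.6
= 288 + 6.56 + 3.57 + 29.57
= 327.7 mOsm/kg ≈ 327.7 mOsm/kg
Osmolar gap = measured − calculated = 336 − 327.7 = 8.3 mOsm/kg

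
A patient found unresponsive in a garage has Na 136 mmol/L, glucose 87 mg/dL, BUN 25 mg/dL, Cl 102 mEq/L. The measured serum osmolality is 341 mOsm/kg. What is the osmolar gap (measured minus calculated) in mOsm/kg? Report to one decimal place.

Calculated osmolality = 2·Na + glucose/18 + BUN/2.8
= 2·136 + 87/18 + 25/2.8
= 272 + 4.83 + 8.93
= 285.76 mOsm/kg ≈ 285.8 mOsm/kg
Osmolar gap = measured − calculated = 341 − 285.8 = 55.2 mOsm/kg

55.2 mOsm/kg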